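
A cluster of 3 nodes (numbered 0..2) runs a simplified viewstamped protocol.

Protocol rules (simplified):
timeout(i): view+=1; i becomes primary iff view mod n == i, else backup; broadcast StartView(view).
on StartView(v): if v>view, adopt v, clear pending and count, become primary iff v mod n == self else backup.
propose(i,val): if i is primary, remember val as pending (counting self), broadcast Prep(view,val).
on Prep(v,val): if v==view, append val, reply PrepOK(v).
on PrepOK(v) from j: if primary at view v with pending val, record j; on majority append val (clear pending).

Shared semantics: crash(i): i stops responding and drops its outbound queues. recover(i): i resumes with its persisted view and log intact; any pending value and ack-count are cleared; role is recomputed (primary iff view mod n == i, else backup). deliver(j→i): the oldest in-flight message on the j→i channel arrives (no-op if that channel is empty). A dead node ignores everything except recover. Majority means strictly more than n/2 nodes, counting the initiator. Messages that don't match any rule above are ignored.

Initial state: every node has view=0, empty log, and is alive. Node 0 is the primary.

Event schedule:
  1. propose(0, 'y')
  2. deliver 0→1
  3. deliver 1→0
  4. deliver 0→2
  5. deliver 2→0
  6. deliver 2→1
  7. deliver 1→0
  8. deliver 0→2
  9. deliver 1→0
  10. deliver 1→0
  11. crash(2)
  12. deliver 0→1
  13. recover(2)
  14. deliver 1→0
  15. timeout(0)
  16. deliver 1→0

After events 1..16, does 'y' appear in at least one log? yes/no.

yes

[1] propose(0,'y') → ∅
[2] deliver 0→1 → N1(back v0 [y])
[3] deliver 1→0 → N0(prim v0 [y])
[4] deliver 0→2 → N2(back v0 [y])
[5] deliver 2→0 → ∅
[6] deliver 2→1 → ∅
[7] deliver 1→0 → ∅
[8] deliver 0→2 → ∅
[9] deliver 1→0 → ∅
[10] deliver 1→0 → ∅
[11] crash(2) → N2(✗back v0 [y])
[12] deliver 0→1 → ∅
[13] recover(2) → N2(back v0 [y])
[14] deliver 1→0 → ∅
[15] timeout(0) → N0(back v1 [y])
[16] deliver 1→0 → ∅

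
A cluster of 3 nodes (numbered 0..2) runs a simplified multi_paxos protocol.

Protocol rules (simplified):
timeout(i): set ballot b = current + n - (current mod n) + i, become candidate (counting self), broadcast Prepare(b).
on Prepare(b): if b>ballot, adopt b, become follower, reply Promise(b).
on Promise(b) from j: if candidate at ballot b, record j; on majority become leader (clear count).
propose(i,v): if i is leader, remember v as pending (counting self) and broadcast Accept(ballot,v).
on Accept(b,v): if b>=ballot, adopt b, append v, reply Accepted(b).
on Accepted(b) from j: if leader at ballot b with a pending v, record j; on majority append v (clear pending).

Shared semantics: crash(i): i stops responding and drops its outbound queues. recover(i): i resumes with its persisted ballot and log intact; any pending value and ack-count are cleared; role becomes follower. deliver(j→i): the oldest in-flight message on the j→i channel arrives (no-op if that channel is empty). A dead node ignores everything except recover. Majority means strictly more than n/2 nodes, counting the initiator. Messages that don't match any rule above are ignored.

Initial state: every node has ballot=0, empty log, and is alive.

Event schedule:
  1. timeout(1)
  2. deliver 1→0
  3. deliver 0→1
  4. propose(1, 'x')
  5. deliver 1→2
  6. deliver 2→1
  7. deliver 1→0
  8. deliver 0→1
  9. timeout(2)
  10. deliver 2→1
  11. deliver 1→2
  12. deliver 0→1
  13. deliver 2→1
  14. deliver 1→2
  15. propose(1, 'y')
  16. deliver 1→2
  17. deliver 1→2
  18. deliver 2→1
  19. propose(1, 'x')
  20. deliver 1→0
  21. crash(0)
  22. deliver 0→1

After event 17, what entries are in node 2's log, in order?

empty

1. timeout(1):  <1:cand b4 ->
2. deliver 1→0:  <0:foll b4 ->
3. deliver 0→1:  <1:lead b4 ->
4. propose(1,'x'):  nop
5. deliver 1→2:  <2:foll b4 ->
6. deliver 2→1:  nop
7. deliver 1→0:  <0:foll b4 x>
8. deliver 0→1:  <1:lead b4 x>
9. timeout(2):  <2:cand b8 ->
10. deliver 2→1:  <1:foll b8 x>
11. deliver 1→2:  nop
12. deliver 0→1:  nop
13. deliver 2→1:  nop
14. deliver 1→2:  <2:lead b8 ->
15. propose(1,'y'):  nop
16. deliver 1→2:  nop
17. deliver 1→2:  nop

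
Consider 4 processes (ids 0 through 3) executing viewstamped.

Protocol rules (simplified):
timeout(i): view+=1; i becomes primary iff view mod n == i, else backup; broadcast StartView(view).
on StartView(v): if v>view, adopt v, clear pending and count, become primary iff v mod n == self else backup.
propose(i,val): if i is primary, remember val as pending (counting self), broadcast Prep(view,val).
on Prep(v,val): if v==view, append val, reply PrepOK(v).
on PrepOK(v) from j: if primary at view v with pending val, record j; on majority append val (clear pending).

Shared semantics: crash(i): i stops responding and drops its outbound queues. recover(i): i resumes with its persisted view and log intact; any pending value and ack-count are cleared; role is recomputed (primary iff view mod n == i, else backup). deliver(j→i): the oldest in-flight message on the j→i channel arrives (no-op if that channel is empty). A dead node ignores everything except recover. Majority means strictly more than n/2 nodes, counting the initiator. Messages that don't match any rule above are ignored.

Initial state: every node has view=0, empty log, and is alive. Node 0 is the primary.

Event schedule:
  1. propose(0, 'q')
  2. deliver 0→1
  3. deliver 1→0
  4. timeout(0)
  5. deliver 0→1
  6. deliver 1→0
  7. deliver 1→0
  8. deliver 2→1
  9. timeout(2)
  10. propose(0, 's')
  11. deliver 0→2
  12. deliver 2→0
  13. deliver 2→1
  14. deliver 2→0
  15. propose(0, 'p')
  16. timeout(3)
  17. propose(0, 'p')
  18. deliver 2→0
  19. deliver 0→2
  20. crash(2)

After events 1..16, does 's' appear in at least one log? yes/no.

1. propose(0,'q'):  nop
2. deliver 0→1:  <1:back v0 q>
3. deliver 1→0:  nop
4. timeout(0):  <0:back v1 ->
5. deliver 0→1:  <1:prim v1 q>
6. deliver 1→0:  nop
7. deliver 1→0:  nop
8. deliver 2→1:  nop
9. timeout(2):  <2:back v1 ->
10. propose(0,'s'):  nop
11. deliver 0→2:  nop
12. deliver 2→0:  nop
13. deliver 2→1:  nop
14. deliver 2→0:  nop
15. propose(0,'p'):  nop
16. timeout(3):  <3:back v1 ->

no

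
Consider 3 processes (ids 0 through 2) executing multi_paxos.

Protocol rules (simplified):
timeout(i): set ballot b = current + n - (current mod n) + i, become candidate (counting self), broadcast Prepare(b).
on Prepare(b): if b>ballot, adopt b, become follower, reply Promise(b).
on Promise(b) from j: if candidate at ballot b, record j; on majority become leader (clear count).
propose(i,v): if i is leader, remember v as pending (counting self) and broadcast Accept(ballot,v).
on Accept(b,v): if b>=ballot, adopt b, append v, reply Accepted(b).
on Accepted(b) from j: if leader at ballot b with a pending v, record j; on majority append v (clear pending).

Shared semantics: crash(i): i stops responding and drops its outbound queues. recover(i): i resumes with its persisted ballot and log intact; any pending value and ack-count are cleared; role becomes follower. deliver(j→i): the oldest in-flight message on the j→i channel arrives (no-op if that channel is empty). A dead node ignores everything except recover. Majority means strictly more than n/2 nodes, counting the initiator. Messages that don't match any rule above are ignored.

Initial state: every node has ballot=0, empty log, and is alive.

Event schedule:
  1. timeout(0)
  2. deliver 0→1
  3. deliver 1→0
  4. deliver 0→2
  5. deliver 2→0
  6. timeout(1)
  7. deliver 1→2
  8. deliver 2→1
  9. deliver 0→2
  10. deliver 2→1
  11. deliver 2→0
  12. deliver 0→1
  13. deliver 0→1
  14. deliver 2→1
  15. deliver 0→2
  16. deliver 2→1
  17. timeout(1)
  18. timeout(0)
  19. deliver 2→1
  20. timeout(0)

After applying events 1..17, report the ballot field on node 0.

3

[1] timeout(0) → N0(cand b3 [-])
[2] deliver 0→1 → N1(foll b3 [-])
[3] deliver 1→0 → N0(lead b3 [-])
[4] deliver 0→2 → N2(foll b3 [-])
[5] deliver 2→0 → ∅
[6] timeout(1) → N1(cand b7 [-])
[7] deliver 1→2 → N2(foll b7 [-])
[8] deliver 2→1 → N1(lead b7 [-])
[9] deliver 0→2 → ∅
[10] deliver 2→1 → ∅
[11] deliver 2→0 → ∅
[12] deliver 0→1 → ∅
[13] deliver 0→1 → ∅
[14] deliver 2→1 → ∅
[15] deliver 0→2 → ∅
[16] deliver 2→1 → ∅
[17] timeout(1) → N1(cand b10 [-])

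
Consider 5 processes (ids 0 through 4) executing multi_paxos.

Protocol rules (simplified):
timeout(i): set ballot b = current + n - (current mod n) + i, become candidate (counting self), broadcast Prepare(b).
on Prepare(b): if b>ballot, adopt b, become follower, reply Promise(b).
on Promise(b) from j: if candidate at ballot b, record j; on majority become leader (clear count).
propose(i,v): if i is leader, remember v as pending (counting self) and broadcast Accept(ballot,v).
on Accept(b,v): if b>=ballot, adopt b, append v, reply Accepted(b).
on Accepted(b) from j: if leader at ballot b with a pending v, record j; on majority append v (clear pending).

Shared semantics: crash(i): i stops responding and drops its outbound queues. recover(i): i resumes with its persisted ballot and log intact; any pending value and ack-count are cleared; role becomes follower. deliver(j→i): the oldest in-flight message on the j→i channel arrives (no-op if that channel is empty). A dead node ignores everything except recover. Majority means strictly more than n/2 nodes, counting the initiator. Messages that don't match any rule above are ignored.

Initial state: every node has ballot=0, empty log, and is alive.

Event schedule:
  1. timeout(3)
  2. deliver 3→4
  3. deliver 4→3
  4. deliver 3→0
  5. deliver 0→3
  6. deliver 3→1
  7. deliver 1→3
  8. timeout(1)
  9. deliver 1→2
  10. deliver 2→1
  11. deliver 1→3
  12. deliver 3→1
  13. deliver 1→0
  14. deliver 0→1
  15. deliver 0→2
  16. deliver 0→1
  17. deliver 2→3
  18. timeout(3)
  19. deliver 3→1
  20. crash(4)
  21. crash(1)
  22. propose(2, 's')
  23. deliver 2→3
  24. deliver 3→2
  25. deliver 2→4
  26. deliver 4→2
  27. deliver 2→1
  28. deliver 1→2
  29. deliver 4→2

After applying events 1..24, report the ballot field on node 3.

18

1. timeout(3):  <3:cand b8 ->
2. deliver 3→4:  <4:foll b8 ->
3. deliver 4→3:  nop
4. deliver 3→0:  <0:foll b8 ->
5. deliver 0→3:  <3:lead b8 ->
6. deliver 3→1:  <1:foll b8 ->
7. deliver 1→3:  nop
8. timeout(1):  <1:cand b11 ->
9. deliver 1→2:  <2:foll b11 ->
10. deliver 2→1:  nop
11. deliver 1→3:  <3:foll b11 ->
12. deliver 3→1:  <1:lead b11 ->
13. deliver 1→0:  <0:foll b11 ->
14. deliver 0→1:  nop
15. deliver 0→2:  nop
16. deliver 0→1:  nop
17. deliver 2→3:  nop
18. timeout(3):  <3:cand b18 ->
19. deliver 3→1:  <1:foll b18 ->
20. crash(4):  <4:✗foll b8 ->
21. crash(1):  <1:✗foll b18 ->
22. propose(2,'s'):  nop
23. deliver 2→3:  nop
24. deliver 3→2:  nop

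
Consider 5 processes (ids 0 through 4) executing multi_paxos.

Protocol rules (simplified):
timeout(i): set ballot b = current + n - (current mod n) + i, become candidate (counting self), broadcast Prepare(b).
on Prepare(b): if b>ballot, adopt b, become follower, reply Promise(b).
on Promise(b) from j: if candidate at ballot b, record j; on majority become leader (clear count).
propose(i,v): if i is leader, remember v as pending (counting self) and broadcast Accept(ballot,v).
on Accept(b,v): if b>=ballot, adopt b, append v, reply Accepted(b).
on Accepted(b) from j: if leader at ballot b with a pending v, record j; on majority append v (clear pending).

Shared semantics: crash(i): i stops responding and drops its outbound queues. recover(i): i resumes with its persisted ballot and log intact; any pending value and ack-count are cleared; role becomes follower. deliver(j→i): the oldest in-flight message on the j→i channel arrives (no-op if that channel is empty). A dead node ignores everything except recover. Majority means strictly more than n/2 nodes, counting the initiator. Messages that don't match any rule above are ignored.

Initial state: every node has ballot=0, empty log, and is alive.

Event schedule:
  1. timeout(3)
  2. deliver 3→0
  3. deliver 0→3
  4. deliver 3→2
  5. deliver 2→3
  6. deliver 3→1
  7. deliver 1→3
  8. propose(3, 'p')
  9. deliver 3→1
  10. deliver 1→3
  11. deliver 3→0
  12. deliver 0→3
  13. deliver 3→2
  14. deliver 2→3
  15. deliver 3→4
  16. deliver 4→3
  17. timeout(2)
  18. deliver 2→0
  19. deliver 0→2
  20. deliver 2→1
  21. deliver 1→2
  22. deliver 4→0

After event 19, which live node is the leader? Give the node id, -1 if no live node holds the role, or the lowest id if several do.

3

after 1 — timeout(3): n3:cand/b8/[-]
after 2 — deliver 3→0: n0:foll/b8/[-]
after 3 — deliver 0→3: ·
after 4 — deliver 3→2: n2:foll/b8/[-]
after 5 — deliver 2→3: n3:lead/b8/[-]
after 6 — deliver 3→1: n1:foll/b8/[-]
after 7 — deliver 1→3: ·
after 8 — propose(3,'p'): ·
after 9 — deliver 3→1: n1:foll/b8/[p]
after 10 — deliver 1→3: ·
after 11 — deliver 3→0: n0:foll/b8/[p]
after 12 — deliver 0→3: n3:lead/b8/[p]
after 13 — deliver 3→2: n2:foll/b8/[p]
after 14 — deliver 2→3: ·
after 15 — deliver 3→4: n4:foll/b8/[-]
after 16 — deliver 4→3: ·
after 17 — timeout(2): n2:cand/b12/[p]
after 18 — deliver 2→0: n0:foll/b12/[p]
after 19 — deliver 0→2: ·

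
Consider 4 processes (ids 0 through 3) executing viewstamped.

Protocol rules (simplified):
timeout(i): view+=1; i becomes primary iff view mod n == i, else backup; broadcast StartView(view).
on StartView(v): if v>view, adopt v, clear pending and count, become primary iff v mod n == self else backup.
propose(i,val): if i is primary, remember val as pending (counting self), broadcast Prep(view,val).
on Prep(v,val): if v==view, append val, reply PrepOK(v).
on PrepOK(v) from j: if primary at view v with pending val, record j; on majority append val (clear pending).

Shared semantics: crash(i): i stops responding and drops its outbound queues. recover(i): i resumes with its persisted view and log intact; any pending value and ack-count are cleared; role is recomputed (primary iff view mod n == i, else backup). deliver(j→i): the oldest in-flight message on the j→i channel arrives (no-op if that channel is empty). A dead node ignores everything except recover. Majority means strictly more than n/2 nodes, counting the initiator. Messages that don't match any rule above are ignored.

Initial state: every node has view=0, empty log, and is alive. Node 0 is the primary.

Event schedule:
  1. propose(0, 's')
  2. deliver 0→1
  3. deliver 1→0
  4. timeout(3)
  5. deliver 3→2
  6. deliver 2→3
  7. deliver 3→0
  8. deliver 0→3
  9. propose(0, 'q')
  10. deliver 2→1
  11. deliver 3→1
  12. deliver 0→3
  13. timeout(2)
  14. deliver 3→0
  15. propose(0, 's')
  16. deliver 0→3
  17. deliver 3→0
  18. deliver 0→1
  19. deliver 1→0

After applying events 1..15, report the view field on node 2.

1. propose(0,'s'):  nop
2. deliver 0→1:  <1:back v0 s>
3. deliver 1→0:  nop
4. timeout(3):  <3:back v1 ->
5. deliver 3→2:  <2:back v1 ->
6. deliver 2→3:  nop
7. deliver 3→0:  <0:back v1 ->
8. deliver 0→3:  nop
9. propose(0,'q'):  nop
10. deliver 2→1:  nop
11. deliver 3→1:  <1:prim v1 s>
12. deliver 0→3:  nop
13. timeout(2):  <2:prim v2 ->
14. deliver 3→0:  nop
15. propose(0,'s'):  nop

2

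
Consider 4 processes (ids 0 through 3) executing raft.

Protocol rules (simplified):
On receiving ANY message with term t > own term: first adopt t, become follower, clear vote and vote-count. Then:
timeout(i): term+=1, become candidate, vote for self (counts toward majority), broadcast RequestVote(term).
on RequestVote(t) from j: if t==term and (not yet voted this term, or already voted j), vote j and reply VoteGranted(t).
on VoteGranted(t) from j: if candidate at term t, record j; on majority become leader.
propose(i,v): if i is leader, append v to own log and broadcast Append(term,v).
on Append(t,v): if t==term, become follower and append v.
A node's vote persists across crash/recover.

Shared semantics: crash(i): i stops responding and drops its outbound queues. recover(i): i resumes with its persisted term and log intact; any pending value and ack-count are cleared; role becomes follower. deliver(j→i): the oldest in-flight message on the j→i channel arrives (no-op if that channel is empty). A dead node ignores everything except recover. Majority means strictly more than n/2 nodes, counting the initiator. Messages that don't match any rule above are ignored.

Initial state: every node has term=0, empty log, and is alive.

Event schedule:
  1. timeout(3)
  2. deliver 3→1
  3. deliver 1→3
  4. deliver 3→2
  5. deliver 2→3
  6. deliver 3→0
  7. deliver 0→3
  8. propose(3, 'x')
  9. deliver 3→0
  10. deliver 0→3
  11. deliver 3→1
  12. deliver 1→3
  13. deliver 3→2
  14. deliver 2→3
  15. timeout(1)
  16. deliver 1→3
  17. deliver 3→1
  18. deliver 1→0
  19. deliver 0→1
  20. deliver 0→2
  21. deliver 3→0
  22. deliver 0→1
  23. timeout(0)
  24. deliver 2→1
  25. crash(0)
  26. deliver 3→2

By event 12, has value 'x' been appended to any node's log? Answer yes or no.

step 1 timeout(3): 3={cand,t=1,log=-}
step 2 deliver 3→1: 1={foll,t=1,log=-}
step 3 deliver 1→3: —
step 4 deliver 3→2: 2={foll,t=1,log=-}
step 5 deliver 2→3: 3={lead,t=1,log=-}
step 6 deliver 3→0: 0={foll,t=1,log=-}
step 7 deliver 0→3: —
step 8 propose(3,'x'): 3={lead,t=1,log=x}
step 9 deliver 3→0: 0={foll,t=1,log=x}
step 10 deliver 0→3: —
step 11 deliver 3→1: 1={foll,t=1,log=x}
step 12 deliver 1→3: —

yes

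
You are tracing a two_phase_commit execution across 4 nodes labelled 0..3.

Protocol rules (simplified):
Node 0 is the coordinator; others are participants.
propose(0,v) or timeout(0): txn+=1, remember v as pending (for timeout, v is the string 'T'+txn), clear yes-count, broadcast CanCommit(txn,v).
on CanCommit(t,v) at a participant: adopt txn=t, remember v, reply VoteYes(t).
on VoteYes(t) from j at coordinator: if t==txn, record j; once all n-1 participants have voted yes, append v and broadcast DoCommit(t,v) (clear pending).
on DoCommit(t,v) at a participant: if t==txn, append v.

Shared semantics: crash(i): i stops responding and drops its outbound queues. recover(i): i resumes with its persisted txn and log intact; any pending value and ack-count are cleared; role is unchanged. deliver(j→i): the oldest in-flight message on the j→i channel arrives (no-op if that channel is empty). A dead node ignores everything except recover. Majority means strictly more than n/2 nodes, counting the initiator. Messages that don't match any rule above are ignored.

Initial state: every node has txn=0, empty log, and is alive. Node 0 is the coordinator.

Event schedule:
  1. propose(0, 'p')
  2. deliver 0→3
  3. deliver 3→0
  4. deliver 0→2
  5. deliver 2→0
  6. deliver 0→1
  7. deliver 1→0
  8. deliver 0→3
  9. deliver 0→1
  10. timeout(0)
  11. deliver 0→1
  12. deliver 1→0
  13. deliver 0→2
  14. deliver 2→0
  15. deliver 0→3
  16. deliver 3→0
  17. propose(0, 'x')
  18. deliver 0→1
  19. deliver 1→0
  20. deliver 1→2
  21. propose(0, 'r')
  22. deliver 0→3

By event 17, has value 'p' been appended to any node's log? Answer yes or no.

yes

step 1 propose(0,'p'): 0={coor,t=1,log=-}
step 2 deliver 0→3: 3={part,t=1,log=-}
step 3 deliver 3→0: —
step 4 deliver 0→2: 2={part,t=1,log=-}
step 5 deliver 2→0: —
step 6 deliver 0→1: 1={part,t=1,log=-}
step 7 deliver 1→0: 0={coor,t=1,log=p}
step 8 deliver 0→3: 3={part,t=1,log=p}
step 9 deliver 0→1: 1={part,t=1,log=p}
step 10 timeout(0): 0={coor,t=2,log=p}
step 11 deliver 0→1: 1={part,t=2,log=p}
step 12 deliver 1→0: —
step 13 deliver 0→2: 2={part,t=1,log=p}
step 14 deliver 2→0: —
step 15 deliver 0→3: 3={part,t=2,log=p}
step 16 deliver 3→0: —
step 17 propose(0,'x'): 0={coor,t=3,log=p}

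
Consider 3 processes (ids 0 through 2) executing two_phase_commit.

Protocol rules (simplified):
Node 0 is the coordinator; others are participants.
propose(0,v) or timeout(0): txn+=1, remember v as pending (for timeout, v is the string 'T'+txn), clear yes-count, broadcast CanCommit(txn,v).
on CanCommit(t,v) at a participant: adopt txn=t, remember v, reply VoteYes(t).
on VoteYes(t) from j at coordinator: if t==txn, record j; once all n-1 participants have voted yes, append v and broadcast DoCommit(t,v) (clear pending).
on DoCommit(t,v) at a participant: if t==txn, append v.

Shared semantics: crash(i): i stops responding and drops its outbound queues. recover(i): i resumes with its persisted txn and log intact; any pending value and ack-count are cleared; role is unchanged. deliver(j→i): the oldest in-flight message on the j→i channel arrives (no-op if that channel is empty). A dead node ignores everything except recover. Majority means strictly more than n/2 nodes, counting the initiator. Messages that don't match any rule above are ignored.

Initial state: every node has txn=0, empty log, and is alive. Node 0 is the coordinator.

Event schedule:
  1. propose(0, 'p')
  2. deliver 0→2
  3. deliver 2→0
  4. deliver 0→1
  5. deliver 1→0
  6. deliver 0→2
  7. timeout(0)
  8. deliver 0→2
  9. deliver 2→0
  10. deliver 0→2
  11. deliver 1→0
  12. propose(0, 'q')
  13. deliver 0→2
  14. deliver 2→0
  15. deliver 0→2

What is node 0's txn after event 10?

step 1 propose(0,'p'): 0={coor,t=1,log=-}
step 2 deliver 0→2: 2={part,t=1,log=-}
step 3 deliver 2→0: —
step 4 deliver 0→1: 1={part,t=1,log=-}
step 5 deliver 1→0: 0={coor,t=1,log=p}
step 6 deliver 0→2: 2={part,t=1,log=p}
step 7 timeout(0): 0={coor,t=2,log=p}
step 8 deliver 0→2: 2={part,t=2,log=p}
step 9 deliver 2→0: —
step 10 deliver 0→2: —

2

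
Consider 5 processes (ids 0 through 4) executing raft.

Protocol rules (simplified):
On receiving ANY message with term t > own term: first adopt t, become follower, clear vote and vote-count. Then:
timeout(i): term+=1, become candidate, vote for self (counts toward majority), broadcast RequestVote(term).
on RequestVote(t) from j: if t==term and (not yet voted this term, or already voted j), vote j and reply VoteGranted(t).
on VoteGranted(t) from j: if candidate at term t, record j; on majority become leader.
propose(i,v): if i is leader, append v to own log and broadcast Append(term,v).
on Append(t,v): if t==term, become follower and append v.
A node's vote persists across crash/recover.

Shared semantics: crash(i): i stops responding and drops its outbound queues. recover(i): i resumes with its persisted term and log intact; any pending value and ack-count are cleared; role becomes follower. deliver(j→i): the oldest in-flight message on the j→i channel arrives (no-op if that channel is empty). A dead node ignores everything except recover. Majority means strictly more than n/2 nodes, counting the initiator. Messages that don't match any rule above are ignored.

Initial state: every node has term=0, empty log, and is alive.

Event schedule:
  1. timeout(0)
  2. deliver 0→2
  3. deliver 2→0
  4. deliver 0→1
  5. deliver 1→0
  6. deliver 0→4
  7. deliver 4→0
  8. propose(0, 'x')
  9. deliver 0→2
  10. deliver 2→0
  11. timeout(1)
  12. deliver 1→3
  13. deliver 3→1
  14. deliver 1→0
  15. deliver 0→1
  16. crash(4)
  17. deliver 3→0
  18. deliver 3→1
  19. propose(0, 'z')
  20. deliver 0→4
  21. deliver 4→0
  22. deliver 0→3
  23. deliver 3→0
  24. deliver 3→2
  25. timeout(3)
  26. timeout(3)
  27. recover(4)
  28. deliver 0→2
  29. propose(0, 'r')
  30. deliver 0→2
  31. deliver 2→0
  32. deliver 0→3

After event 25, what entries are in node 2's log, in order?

x

[1] timeout(0) → N0(cand t1 [-])
[2] deliver 0→2 → N2(foll t1 [-])
[3] deliver 2→0 → ∅
[4] deliver 0→1 → N1(foll t1 [-])
[5] deliver 1→0 → N0(lead t1 [-])
[6] deliver 0→4 → N4(foll t1 [-])
[7] deliver 4→0 → ∅
[8] propose(0,'x') → N0(lead t1 [x])
[9] deliver 0→2 → N2(foll t1 [x])
[10] deliver 2→0 → ∅
[11] timeout(1) → N1(cand t2 [-])
[12] deliver 1→3 → N3(foll t2 [-])
[13] deliver 3→1 → ∅
[14] deliver 1→0 → N0(foll t2 [x])
[15] deliver 0→1 → ∅
[16] crash(4) → N4(✗foll t1 [-])
[17] deliver 3→0 → ∅
[18] deliver 3→1 → ∅
[19] propose(0,'z') → ∅
[20] deliver 0→4 → ∅
[21] deliver 4→0 → ∅
[22] deliver 0→3 → ∅
[23] deliver 3→0 → ∅
[24] deliver 3→2 → ∅
[25] timeout(3) → N3(cand t3 [-])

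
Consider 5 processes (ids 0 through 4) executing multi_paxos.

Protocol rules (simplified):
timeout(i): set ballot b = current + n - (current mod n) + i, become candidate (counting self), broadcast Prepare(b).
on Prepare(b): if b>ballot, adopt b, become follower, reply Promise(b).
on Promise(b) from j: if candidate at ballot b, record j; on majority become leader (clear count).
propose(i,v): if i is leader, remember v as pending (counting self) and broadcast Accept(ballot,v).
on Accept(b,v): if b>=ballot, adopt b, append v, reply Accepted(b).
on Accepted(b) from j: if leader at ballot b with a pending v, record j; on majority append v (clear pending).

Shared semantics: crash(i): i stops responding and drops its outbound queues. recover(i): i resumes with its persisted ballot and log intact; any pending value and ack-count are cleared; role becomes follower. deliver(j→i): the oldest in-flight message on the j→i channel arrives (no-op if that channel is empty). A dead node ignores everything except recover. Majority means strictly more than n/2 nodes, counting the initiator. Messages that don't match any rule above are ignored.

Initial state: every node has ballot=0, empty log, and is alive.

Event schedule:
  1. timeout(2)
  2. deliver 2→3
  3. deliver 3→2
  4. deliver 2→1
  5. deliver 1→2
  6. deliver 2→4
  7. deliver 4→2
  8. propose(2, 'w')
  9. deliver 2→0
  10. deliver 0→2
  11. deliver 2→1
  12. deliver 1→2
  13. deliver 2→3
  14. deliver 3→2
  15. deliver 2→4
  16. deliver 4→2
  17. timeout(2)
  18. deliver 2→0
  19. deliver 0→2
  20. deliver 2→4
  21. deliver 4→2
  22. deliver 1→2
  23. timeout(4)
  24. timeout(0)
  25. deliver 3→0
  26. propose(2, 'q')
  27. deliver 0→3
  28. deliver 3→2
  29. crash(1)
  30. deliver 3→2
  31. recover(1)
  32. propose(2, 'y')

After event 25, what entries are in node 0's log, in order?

after 1 — timeout(2): n2:cand/b7/[-]
after 2 — deliver 2→3: n3:foll/b7/[-]
after 3 — deliver 3→2: ·
after 4 — deliver 2→1: n1:foll/b7/[-]
after 5 — deliver 1→2: n2:lead/b7/[-]
after 6 — deliver 2→4: n4:foll/b7/[-]
after 7 — deliver 4→2: ·
after 8 — propose(2,'w'): ·
after 9 — deliver 2→0: n0:foll/b7/[-]
after 10 — deliver 0→2: ·
after 11 — deliver 2→1: n1:foll/b7/[w]
after 12 — deliver 1→2: ·
after 13 — deliver 2→3: n3:foll/b7/[w]
after 14 — deliver 3→2: n2:lead/b7/[w]
after 15 — deliver 2→4: n4:foll/b7/[w]
after 16 — deliver 4→2: ·
after 17 — timeout(2): n2:cand/b12/[w]
after 18 — deliver 2→0: n0:foll/b7/[w]
after 19 — deliver 0→2: ·
after 20 — deliver 2→4: n4:foll/b12/[w]
after 21 — deliver 4→2: ·
after 22 — deliver 1→2: ·
after 23 — timeout(4): n4:cand/b19/[w]
after 24 — timeout(0): n0:cand/b10/[w]
after 25 — deliver 3→0: ·

w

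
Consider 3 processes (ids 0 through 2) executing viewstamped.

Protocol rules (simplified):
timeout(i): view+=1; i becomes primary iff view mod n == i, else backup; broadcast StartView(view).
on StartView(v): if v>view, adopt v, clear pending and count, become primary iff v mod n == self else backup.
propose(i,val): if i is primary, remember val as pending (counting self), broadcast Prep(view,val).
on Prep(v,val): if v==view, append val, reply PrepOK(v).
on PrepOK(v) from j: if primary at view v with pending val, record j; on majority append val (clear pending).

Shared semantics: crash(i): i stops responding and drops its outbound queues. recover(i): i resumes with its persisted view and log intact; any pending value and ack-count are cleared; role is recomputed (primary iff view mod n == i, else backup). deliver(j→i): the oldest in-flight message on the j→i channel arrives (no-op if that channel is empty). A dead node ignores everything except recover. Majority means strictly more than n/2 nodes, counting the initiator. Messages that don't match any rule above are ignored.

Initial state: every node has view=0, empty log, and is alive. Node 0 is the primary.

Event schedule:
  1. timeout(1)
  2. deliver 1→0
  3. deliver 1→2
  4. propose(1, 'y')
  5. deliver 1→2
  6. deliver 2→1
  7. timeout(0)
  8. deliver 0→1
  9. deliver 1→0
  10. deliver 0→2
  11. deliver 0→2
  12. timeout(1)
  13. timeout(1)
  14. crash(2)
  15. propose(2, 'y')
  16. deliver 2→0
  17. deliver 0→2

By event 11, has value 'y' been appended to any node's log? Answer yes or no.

yes

step 1 timeout(1): 1={prim,v=1,log=-}
step 2 deliver 1→0: 0={back,v=1,log=-}
step 3 deliver 1→2: 2={back,v=1,log=-}
step 4 propose(1,'y'): —
step 5 deliver 1→2: 2={back,v=1,log=y}
step 6 deliver 2→1: 1={prim,v=1,log=y}
step 7 timeout(0): 0={back,v=2,log=-}
step 8 deliver 0→1: 1={back,v=2,log=y}
step 9 deliver 1→0: —
step 10 deliver 0→2: 2={prim,v=2,log=y}
step 11 deliver 0→2: —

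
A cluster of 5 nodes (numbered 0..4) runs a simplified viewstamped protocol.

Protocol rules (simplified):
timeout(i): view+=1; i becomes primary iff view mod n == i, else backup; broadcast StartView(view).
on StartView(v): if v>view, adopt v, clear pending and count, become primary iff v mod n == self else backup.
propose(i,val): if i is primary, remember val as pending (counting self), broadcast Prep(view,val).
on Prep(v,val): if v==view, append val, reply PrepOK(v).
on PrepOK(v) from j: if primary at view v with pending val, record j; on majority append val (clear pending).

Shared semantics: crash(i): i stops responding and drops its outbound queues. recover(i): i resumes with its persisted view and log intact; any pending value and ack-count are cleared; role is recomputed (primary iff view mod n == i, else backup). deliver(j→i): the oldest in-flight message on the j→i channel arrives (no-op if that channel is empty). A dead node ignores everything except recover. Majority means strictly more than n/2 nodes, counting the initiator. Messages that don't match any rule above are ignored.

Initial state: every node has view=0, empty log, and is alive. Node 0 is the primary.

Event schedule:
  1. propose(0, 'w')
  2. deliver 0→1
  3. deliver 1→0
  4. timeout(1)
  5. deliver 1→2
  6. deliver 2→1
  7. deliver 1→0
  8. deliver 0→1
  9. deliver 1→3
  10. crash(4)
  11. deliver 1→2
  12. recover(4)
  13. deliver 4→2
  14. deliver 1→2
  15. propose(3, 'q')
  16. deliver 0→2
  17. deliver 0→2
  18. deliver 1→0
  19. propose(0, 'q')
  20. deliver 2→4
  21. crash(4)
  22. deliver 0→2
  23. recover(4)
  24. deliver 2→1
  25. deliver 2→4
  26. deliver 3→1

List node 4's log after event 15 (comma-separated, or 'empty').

empty

e1 propose(0,'w'): ·
e2 deliver 0→1: 1[back,v=0,w]
e3 deliver 1→0: ·
e4 timeout(1): 1[prim,v=1,w]
e5 deliver 1→2: 2[back,v=1,-]
e6 deliver 2→1: ·
e7 deliver 1→0: 0[back,v=1,-]
e8 deliver 0→1: ·
e9 deliver 1→3: 3[back,v=1,-]
e10 crash(4): 4[✗back,v=0,-]
e11 deliver 1→2: ·
e12 recover(4): 4[back,v=0,-]
e13 deliver 4→2: ·
e14 deliver 1→2: ·
e15 propose(3,'q'): ·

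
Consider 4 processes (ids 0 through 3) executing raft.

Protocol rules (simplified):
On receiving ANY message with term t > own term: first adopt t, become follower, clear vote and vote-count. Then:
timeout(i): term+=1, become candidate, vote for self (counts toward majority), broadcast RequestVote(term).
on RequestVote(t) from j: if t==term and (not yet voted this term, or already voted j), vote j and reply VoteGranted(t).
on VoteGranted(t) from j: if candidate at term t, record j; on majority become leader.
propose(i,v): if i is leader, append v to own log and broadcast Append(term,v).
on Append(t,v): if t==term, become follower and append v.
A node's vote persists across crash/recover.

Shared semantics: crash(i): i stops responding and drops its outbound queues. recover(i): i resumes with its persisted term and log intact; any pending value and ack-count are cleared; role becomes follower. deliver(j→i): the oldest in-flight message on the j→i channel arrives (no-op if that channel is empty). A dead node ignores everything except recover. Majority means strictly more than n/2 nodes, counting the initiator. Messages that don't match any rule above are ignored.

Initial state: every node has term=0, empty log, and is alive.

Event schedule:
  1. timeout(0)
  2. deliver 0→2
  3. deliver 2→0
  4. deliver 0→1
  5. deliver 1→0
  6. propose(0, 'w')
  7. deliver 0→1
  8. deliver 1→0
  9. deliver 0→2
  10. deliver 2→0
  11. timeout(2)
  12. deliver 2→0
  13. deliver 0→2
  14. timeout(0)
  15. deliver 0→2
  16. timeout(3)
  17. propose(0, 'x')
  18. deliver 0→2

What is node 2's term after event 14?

step 1 timeout(0): 0={cand,t=1,log=-}
step 2 deliver 0→2: 2={foll,t=1,log=-}
step 3 deliver 2→0: —
step 4 deliver 0→1: 1={foll,t=1,log=-}
step 5 deliver 1→0: 0={lead,t=1,log=-}
step 6 propose(0,'w'): 0={lead,t=1,log=w}
step 7 deliver 0→1: 1={foll,t=1,log=w}
step 8 deliver 1→0: —
step 9 deliver 0→2: 2={foll,t=1,log=w}
step 10 deliver 2→0: —
step 11 timeout(2): 2={cand,t=2,log=w}
step 12 deliver 2→0: 0={foll,t=2,log=w}
step 13 deliver 0→2: —
step 14 timeout(0): 0={cand,t=3,log=w}

2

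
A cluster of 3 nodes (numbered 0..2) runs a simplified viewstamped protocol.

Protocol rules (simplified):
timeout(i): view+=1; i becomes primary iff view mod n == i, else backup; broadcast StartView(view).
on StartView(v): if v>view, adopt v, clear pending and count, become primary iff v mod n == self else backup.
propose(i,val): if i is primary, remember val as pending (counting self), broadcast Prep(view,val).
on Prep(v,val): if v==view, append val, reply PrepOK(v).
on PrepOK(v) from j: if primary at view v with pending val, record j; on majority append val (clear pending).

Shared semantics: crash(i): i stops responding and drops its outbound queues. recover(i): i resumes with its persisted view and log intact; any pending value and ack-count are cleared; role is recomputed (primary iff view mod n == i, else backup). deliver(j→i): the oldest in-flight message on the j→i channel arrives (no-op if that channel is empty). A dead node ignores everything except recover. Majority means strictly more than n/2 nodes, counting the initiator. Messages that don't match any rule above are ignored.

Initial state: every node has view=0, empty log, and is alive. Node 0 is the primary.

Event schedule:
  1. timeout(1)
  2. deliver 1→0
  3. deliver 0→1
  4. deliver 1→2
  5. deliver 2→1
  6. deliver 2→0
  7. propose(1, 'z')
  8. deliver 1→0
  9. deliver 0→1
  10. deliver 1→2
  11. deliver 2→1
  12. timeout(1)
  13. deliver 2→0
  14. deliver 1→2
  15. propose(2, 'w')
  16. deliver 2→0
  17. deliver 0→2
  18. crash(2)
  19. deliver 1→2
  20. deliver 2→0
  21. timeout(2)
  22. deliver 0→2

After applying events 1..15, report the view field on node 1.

[1] timeout(1) → N1(prim v1 [-])
[2] deliver 1→0 → N0(back v1 [-])
[3] deliver 0→1 → ∅
[4] deliver 1→2 → N2(back v1 [-])
[5] deliver 2→1 → ∅
[6] deliver 2→0 → ∅
[7] propose(1,'z') → ∅
[8] deliver 1→0 → N0(back v1 [z])
[9] deliver 0→1 → N1(prim v1 [z])
[10] deliver 1→2 → N2(back v1 [z])
[11] deliver 2→1 → ∅
[12] timeout(1) → N1(back v2 [z])
[13] deliver 2→0 → ∅
[14] deliver 1→2 → N2(prim v2 [z])
[15] propose(2,'w') → ∅

2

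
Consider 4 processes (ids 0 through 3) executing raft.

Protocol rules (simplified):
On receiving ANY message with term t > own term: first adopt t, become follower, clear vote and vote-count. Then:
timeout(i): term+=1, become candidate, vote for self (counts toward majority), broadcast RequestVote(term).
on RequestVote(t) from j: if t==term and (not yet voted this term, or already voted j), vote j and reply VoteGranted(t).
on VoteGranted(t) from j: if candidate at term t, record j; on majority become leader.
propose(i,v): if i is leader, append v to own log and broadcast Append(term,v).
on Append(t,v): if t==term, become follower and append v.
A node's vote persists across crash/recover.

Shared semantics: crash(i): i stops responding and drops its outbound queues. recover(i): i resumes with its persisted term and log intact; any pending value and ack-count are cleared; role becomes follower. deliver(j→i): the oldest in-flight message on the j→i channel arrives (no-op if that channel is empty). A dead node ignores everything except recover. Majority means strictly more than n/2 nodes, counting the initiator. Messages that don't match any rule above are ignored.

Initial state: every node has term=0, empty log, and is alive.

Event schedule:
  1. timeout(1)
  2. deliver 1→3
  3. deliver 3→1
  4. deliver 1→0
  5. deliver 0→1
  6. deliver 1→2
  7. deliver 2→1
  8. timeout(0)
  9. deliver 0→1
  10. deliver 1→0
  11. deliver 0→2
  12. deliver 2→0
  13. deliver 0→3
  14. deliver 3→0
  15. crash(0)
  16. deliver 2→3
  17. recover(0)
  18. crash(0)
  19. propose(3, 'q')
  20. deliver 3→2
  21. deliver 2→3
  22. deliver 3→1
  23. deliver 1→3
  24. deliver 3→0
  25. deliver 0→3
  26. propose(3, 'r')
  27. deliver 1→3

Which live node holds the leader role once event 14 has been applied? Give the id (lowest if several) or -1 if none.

0

1. timeout(1):  <1:cand t1 ->
2. deliver 1→3:  <3:foll t1 ->
3. deliver 3→1:  nop
4. deliver 1→0:  <0:foll t1 ->
5. deliver 0→1:  <1:lead t1 ->
6. deliver 1→2:  <2:foll t1 ->
7. deliver 2→1:  nop
8. timeout(0):  <0:cand t2 ->
9. deliver 0→1:  <1:foll t2 ->
10. deliver 1→0:  nop
11. deliver 0→2:  <2:foll t2 ->
12. deliver 2→0:  <0:lead t2 ->
13. deliver 0→3:  <3:foll t2 ->
14. deliver 3→0:  nop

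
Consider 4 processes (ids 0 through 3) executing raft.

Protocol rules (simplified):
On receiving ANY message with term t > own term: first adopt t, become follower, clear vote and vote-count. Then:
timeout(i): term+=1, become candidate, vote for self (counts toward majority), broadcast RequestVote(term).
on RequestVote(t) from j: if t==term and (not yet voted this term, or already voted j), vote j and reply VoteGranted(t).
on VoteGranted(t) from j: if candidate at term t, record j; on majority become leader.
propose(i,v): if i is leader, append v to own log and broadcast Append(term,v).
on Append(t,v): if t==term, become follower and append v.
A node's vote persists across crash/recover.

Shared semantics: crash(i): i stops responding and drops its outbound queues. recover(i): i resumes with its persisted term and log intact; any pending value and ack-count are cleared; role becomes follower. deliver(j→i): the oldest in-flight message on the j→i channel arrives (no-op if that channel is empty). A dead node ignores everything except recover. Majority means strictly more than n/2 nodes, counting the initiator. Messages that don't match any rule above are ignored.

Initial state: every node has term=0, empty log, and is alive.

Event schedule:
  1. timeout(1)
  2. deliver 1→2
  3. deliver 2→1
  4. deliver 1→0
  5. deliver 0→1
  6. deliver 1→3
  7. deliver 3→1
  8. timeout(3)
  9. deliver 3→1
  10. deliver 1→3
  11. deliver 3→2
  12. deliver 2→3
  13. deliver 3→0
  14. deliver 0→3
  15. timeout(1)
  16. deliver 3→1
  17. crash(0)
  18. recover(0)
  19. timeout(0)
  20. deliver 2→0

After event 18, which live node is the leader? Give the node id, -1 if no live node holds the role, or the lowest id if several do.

step 1 timeout(1): 1={cand,t=1,log=-}
step 2 deliver 1→2: 2={foll,t=1,log=-}
step 3 deliver 2→1: —
step 4 deliver 1→0: 0={foll,t=1,log=-}
step 5 deliver 0→1: 1={lead,t=1,log=-}
step 6 deliver 1→3: 3={foll,t=1,log=-}
step 7 deliver 3→1: —
step 8 timeout(3): 3={cand,t=2,log=-}
step 9 deliver 3→1: 1={foll,t=2,log=-}
step 10 deliver 1→3: —
step 11 deliver 3→2: 2={foll,t=2,log=-}
step 12 deliver 2→3: 3={lead,t=2,log=-}
step 13 deliver 3→0: 0={foll,t=2,log=-}
step 14 deliver 0→3: —
step 15 timeout(1): 1={cand,t=3,log=-}
step 16 deliver 3→1: —
step 17 crash(0): 0={✗foll,t=2,log=-}
step 18 recover(0): 0={foll,t=2,log=-}

3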